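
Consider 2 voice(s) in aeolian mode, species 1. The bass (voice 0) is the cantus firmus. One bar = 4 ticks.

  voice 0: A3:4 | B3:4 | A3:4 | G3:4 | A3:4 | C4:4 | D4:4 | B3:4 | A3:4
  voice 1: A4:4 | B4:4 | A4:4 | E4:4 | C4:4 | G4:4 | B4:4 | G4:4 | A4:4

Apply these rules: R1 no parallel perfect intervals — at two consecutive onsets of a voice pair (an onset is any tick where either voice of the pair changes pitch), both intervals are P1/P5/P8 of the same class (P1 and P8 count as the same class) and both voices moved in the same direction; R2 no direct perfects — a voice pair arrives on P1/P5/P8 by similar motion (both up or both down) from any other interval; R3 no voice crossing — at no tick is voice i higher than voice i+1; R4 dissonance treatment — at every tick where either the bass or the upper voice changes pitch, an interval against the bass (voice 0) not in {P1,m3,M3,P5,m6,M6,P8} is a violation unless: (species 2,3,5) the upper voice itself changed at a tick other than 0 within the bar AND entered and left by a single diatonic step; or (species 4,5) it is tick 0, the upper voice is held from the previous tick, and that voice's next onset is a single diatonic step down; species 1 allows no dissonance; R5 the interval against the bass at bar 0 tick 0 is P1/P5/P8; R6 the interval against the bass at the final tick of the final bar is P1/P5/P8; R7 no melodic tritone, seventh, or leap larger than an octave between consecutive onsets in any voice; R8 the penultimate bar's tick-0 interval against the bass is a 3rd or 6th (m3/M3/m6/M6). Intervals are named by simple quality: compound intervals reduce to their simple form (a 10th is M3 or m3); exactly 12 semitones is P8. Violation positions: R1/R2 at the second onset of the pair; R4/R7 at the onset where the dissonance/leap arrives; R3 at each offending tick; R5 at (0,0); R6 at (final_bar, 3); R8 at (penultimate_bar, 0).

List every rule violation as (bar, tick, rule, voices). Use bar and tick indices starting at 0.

(1, 0, R1, (0, 1))
(2, 0, R1, (0, 1))
(5, 0, R2, (0, 1))

bar 0: v0=A3 v1=A4 downbeat P8
bar 1: v0=B3 v1=B4 downbeat P8
bar 2: v0=A3 v1=A4 downbeat P8
bar 3: v0=G3 v1=E4 downbeat M6
bar 4: v0=A3 v1=C4 downbeat m3
bar 5: v0=C4 v1=G4 downbeat P5
bar 6: v0=D4 v1=B4 downbeat M6
bar 7: v0=B3 v1=G4 downbeat m6
bar 8: v0=A3 v1=A4 downbeat P8
  -> R1 @ bar 1 tick 0 v(0, 1): A3/A4 P8 -> B3/B4 P8 similar
  -> R1 @ bar 2 tick 0 v(0, 1): B3/B4 P8 -> A3/A4 P8 similar
  -> R2 @ bar 5 tick 0 v(0, 1): A3/C4 m3 -> C4/G4 P5 similar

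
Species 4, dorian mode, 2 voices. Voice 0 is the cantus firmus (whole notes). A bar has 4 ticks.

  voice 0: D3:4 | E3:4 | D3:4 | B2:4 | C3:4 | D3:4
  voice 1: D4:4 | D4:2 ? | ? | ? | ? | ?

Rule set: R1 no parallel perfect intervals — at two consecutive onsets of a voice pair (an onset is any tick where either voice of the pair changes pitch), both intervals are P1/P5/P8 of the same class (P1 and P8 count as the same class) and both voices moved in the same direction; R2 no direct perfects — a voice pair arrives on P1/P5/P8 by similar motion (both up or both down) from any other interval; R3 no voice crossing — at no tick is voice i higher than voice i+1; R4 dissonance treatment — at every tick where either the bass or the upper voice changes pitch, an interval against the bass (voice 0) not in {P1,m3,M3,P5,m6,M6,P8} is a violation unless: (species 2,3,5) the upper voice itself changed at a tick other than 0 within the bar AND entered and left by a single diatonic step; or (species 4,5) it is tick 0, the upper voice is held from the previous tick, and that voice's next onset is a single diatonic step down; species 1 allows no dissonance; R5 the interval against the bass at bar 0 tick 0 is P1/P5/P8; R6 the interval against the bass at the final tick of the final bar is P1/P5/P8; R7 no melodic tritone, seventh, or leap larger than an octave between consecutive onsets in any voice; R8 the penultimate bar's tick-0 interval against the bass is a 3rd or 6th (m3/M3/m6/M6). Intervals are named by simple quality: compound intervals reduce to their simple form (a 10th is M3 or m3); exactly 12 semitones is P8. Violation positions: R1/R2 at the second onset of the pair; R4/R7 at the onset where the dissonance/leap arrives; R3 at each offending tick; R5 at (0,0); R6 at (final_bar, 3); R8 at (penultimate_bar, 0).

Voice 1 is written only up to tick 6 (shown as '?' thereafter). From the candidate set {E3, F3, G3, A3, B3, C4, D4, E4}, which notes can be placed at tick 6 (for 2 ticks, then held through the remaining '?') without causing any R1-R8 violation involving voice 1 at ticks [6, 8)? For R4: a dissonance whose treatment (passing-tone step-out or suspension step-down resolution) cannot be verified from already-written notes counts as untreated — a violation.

{B3, C4, D4, E4, G3}

E3: violates R7
F3: violates R4
G3: legal
A3: violates R4
B3: legal
C4: legal
D4: legal
E4: legal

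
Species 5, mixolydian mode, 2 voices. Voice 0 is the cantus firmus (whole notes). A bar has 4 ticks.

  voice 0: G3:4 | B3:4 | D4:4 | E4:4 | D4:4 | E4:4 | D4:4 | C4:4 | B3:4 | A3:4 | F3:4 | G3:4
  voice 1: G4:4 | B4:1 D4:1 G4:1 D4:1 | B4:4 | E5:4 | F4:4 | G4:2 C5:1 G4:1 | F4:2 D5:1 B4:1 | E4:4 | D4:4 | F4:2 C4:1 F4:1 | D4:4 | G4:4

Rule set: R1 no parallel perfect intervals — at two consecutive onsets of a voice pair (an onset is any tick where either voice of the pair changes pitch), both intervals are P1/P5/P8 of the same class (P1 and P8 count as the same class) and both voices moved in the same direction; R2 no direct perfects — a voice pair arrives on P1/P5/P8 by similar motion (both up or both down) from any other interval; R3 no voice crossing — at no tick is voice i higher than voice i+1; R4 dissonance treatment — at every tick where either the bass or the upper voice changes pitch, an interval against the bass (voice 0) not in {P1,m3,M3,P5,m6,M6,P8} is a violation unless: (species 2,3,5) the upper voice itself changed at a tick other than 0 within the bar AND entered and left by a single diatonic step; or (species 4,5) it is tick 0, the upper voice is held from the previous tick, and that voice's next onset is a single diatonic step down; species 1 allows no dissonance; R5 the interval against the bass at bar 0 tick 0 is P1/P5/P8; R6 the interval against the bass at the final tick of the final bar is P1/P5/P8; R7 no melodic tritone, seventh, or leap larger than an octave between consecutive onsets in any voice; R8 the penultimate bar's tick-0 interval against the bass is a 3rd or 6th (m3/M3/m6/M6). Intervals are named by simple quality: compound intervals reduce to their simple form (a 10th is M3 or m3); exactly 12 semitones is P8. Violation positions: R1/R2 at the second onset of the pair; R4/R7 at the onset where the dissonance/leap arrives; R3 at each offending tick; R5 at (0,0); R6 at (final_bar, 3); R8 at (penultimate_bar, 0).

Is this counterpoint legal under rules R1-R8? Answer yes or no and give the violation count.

No (4 violations)

bar 0: v0=G3 v1=G4 (P8)
bar 1: v0=B3 v1=B4 (P8)
bar 2: v0=D4 v1=B4 (M6)
bar 3: v0=E4 v1=E5 (P8)
bar 4: v0=D4 v1=F4 (m3)
bar 5: v0=E4 v1=G4 (m3)
bar 6: v0=D4 v1=F4 (m3)
bar 7: v0=C4 v1=E4 (M3)
bar 8: v0=B3 v1=D4 (m3)
bar 9: v0=A3 v1=F4 (m6)
bar 10: v0=F3 v1=D4 (M6)
bar 11: v0=G3 v1=G4 (P8)
  R1 @ bar1.0: G3/G4 P8 -> B3/B4 P8 similar
  R2 @ bar3.0: D4/B4 M6 -> E4/E5 P8 similar
  R7 @ bar4.0: E5->F4 leap 11st
  R2 @ bar11.0: F3/D4 M6 -> G3/G4 P8 similar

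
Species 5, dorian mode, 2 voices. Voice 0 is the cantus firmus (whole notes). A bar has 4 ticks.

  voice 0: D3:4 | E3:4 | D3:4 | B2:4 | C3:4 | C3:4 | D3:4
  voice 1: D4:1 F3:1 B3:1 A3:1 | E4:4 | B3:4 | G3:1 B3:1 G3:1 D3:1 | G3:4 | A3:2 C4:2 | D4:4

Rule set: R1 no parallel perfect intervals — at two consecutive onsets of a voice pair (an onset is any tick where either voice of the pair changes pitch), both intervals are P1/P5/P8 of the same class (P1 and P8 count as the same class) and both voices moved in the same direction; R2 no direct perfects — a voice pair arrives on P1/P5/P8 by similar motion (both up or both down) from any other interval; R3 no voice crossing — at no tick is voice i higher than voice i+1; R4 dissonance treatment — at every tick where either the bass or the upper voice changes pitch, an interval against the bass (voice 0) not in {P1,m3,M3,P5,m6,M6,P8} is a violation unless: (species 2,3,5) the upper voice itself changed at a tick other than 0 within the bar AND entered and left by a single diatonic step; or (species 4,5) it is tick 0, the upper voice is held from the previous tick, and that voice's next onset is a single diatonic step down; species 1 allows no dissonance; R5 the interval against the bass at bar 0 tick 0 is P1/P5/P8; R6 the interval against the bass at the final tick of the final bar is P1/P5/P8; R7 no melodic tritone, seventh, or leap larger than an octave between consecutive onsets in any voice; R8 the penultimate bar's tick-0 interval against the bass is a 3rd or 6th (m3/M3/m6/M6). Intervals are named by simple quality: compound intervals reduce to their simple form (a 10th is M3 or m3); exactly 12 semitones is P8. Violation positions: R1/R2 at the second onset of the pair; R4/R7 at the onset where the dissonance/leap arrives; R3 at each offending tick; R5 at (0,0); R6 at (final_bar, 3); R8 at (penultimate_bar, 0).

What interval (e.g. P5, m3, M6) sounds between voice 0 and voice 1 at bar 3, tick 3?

m3

voice 0=B2 voice 1=D3 -> m3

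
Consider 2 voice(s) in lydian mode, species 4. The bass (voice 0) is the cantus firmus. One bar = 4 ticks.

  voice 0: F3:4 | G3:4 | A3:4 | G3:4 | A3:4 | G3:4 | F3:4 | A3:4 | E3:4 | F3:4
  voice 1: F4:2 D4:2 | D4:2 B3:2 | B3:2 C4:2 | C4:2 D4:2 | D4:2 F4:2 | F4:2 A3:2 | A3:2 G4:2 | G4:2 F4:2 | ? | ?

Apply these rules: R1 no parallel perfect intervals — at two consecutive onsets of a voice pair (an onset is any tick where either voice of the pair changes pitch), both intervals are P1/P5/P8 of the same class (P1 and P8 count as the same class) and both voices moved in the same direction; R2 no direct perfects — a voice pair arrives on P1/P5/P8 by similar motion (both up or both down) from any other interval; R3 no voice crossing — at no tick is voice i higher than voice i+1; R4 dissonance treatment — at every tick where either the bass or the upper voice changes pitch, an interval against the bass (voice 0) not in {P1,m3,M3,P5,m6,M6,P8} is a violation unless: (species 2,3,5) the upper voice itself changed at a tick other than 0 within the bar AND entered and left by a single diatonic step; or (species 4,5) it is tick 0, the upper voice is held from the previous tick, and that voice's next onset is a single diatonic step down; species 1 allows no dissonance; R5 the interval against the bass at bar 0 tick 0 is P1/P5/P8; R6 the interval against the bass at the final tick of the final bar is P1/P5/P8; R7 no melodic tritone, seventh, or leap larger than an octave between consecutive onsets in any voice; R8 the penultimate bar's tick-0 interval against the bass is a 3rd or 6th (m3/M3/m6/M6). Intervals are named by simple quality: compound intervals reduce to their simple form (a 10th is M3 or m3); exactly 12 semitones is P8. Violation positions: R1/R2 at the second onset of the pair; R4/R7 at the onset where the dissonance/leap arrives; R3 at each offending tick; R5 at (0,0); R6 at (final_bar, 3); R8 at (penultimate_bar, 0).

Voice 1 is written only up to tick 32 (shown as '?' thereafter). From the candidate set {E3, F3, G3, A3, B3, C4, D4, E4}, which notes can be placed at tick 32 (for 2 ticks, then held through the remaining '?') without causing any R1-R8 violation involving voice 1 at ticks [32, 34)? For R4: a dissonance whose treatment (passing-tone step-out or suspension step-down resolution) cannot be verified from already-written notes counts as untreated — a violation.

{C4}

E3: violates R2,R7,R8
F3: violates R4,R8
G3: violates R7
A3: violates R4,R8
B3: violates R2,R7,R8
C4: legal
D4: violates R4,R8
E4: violates R2,R8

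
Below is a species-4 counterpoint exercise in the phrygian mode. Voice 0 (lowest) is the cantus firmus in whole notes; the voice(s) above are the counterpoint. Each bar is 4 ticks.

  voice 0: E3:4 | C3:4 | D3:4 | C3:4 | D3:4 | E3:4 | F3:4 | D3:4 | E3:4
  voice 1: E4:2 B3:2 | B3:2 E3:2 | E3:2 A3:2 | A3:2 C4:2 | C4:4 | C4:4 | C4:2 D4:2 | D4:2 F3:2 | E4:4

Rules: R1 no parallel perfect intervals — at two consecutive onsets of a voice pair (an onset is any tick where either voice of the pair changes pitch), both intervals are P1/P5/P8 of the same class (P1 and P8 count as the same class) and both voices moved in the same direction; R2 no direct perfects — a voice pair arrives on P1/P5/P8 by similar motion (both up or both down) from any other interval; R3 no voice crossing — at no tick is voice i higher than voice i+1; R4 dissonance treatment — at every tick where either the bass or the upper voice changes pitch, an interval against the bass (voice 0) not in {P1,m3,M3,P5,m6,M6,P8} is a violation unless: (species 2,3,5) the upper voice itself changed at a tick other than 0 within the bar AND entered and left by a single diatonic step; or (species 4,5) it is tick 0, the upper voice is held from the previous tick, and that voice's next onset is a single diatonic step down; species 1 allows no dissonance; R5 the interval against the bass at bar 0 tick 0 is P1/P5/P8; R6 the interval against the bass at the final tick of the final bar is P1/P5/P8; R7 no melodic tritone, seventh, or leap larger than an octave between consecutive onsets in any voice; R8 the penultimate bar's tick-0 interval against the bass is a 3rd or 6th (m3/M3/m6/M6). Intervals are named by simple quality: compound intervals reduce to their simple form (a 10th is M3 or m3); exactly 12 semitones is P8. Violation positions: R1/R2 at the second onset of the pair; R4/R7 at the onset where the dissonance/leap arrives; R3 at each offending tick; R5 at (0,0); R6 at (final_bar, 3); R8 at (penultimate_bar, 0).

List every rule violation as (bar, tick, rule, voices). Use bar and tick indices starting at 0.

bar 0: v0=E3 v1=E4 downbeat P8
bar 1: v0=C3 v1=B3 downbeat M7
bar 2: v0=D3 v1=E3 downbeat M2
bar 3: v0=C3 v1=A3 downbeat M6
bar 4: v0=D3 v1=C4 downbeat m7
bar 5: v0=E3 v1=C4 downbeat m6
bar 6: v0=F3 v1=C4 downbeat P5
bar 7: v0=D3 v1=D4 downbeat P8
bar 8: v0=E3 v1=E4 downbeat P8
  -> R4 @ bar 1 tick 0 v(0, 1): C3/B3 M7 untreated
  -> R4 @ bar 2 tick 0 v(0, 1): D3/E3 M2 untreated
  -> R4 @ bar 4 tick 0 v(0, 1): D3/C4 m7 untreated
  -> R8 @ bar 7 tick 0 v(0, 1): penult P8 not 3rd/6th
  -> R2 @ bar 8 tick 0 v(0, 1): D3/F3 m3 -> E3/E4 P8 similar
  -> R7 @ bar 8 tick 0 v(1,): F3->E4 leap 11st

(1, 0, R4, (0, 1))
(2, 0, R4, (0, 1))
(4, 0, R4, (0, 1))
(7, 0, R8, (0, 1))
(8, 0, R2, (0, 1))
(8, 0, R7, (1,))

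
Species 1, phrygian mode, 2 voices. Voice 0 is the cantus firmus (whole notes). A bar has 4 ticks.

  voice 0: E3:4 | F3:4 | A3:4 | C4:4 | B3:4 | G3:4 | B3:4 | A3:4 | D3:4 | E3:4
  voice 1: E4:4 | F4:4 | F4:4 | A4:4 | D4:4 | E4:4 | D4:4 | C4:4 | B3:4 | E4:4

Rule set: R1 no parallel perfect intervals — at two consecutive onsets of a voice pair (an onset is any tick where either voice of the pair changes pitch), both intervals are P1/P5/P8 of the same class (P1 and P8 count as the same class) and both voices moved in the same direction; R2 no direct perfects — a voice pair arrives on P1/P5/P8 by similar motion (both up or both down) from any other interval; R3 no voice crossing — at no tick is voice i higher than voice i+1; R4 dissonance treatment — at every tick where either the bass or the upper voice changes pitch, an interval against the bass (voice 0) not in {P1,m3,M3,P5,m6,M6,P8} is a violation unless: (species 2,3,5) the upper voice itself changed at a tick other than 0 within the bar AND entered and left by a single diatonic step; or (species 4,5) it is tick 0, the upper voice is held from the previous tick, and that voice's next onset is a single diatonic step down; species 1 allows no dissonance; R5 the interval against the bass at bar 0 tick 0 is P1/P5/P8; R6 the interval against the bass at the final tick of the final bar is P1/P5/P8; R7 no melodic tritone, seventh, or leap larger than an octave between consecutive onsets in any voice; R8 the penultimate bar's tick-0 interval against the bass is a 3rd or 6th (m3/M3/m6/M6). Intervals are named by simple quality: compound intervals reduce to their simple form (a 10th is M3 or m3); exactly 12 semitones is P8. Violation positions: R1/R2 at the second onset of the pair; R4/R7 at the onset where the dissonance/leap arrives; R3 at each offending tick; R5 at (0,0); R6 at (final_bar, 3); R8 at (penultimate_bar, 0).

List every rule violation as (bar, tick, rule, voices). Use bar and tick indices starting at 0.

bar 0: v0=E3 v1=E4 downbeat P8
bar 1: v0=F3 v1=F4 downbeat P8
bar 2: v0=A3 v1=F4 downbeat m6
bar 3: v0=C4 v1=A4 downbeat M6
bar 4: v0=B3 v1=D4 downbeat m3
bar 5: v0=G3 v1=E4 downbeat M6
bar 6: v0=B3 v1=D4 downbeat m3
bar 7: v0=A3 v1=C4 downbeat m3
bar 8: v0=D3 v1=B3 downbeat M6
bar 9: v0=E3 v1=E4 downbeat P8
  -> R1 @ bar 1 tick 0 v(0, 1): E3/E4 P8 -> F3/F4 P8 similar
  -> R2 @ bar 9 tick 0 v(0, 1): D3/B3 M6 -> E3/E4 P8 similar

(1, 0, R1, (0, 1))
(9, 0, R2, (0, 1))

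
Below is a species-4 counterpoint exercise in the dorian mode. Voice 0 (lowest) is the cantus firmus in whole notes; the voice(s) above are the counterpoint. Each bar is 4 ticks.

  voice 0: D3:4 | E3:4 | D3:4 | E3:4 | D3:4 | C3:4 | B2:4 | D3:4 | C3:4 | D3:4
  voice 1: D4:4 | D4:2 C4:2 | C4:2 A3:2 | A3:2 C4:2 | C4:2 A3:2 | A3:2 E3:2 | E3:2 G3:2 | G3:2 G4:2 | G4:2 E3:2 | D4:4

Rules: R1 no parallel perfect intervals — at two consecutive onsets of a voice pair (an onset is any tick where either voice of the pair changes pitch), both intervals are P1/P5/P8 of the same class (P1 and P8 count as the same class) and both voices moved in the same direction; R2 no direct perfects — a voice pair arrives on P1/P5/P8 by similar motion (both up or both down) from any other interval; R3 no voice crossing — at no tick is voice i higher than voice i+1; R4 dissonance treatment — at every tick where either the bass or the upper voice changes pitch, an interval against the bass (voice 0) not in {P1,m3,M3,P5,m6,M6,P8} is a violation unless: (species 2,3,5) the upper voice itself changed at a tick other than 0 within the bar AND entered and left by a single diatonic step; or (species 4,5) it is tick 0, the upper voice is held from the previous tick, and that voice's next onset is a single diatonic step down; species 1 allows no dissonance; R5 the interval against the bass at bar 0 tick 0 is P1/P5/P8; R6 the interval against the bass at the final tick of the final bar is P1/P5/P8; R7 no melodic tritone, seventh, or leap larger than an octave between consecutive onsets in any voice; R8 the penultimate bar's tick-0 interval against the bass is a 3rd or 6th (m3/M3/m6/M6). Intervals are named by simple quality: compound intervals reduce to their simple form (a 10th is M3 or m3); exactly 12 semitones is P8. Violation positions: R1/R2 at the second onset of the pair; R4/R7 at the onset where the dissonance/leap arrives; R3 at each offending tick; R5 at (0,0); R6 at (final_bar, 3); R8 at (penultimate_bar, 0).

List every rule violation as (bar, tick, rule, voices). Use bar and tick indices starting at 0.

bar 0: v0=D3 v1=D4 downbeat P8
bar 1: v0=E3 v1=D4 downbeat m7
bar 2: v0=D3 v1=C4 downbeat m7
bar 3: v0=E3 v1=A3 downbeat P4
bar 4: v0=D3 v1=C4 downbeat m7
bar 5: v0=C3 v1=A3 downbeat M6
bar 6: v0=B2 v1=E3 downbeat P4
bar 7: v0=D3 v1=G3 downbeat P4
bar 8: v0=C3 v1=G4 downbeat P5
bar 9: v0=D3 v1=D4 downbeat P8
  -> R4 @ bar 2 tick 0 v(0, 1): D3/C4 m7 untreated
  -> R4 @ bar 3 tick 0 v(0, 1): E3/A3 P4 untreated
  -> R4 @ bar 4 tick 0 v(0, 1): D3/C4 m7 untreated
  -> R4 @ bar 6 tick 0 v(0, 1): B2/E3 P4 untreated
  -> R4 @ bar 7 tick 0 v(0, 1): D3/G3 P4 untreated
  -> R4 @ bar 7 tick 2 v(0, 1): D3/G4 P4 untreated
  -> R8 @ bar 8 tick 0 v(0, 1): penult P5 not 3rd/6th
  -> R7 @ bar 8 tick 2 v(1,): G4->E3 leap 15st
  -> R2 @ bar 9 tick 0 v(0, 1): C3/E3 M3 -> D3/D4 P8 similar
  -> R7 @ bar 9 tick 0 v(1,): E3->D4 leap 10st

(2, 0, R4, (0, 1))
(3, 0, R4, (0, 1))
(4, 0, R4, (0, 1))
(6, 0, R4, (0, 1))
(7, 0, R4, (0, 1))
(7, 2, R4, (0, 1))
(8, 0, R8, (0, 1))
(8, 2, R7, (1,))
(9, 0, R2, (0, 1))
(9, 0, R7, (1,))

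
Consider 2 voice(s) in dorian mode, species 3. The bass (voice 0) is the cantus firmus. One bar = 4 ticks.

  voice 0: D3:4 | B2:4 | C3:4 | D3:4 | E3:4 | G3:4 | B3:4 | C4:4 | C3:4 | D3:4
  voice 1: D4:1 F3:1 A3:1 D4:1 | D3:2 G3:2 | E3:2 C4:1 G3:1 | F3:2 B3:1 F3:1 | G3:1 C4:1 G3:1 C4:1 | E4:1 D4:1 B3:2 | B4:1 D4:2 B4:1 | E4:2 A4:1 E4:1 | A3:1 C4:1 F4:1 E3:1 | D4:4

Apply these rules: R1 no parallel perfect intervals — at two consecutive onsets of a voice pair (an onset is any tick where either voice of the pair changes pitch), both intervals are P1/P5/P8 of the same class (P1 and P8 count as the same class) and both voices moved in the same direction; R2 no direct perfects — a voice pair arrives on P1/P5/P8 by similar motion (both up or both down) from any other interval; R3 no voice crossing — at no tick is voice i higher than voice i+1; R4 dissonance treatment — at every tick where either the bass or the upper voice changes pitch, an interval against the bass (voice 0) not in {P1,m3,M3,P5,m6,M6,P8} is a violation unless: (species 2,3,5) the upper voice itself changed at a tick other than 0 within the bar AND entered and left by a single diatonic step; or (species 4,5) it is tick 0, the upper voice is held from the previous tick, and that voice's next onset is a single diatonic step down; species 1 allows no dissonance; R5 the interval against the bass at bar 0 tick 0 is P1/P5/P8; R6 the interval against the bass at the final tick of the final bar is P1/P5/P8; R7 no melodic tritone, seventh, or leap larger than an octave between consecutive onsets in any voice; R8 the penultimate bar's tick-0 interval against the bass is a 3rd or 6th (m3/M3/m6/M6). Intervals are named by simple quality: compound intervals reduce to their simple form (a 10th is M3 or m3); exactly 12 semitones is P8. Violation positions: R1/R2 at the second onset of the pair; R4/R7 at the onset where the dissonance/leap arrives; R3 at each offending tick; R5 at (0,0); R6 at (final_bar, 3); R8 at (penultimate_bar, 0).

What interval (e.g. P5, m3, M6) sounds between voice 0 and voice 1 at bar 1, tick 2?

voice 0=B2 voice 1=G3 -> m6

m6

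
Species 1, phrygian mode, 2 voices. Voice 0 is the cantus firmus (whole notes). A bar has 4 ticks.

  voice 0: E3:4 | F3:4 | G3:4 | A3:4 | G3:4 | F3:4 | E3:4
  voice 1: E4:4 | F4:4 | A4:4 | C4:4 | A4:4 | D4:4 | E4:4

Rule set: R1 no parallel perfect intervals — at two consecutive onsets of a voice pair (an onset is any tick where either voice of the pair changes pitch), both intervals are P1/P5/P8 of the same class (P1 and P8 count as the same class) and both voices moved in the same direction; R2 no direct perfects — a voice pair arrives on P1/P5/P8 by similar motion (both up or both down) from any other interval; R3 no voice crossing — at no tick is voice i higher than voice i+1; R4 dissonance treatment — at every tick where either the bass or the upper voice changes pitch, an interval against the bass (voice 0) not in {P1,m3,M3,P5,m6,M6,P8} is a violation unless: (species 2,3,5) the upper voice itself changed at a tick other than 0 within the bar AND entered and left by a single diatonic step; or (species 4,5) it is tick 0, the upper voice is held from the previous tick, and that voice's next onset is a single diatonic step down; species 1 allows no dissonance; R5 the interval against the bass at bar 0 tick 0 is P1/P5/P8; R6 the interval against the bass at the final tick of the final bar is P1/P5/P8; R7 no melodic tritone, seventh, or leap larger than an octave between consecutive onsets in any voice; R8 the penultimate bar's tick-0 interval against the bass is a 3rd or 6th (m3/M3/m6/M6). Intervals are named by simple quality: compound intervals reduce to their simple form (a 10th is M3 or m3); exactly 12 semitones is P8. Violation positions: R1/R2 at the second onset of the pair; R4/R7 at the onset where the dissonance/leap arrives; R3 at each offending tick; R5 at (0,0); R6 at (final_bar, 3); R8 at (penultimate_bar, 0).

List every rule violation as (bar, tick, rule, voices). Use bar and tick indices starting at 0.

bar 0: v0=E3 v1=E4 downbeat P8
bar 1: v0=F3 v1=F4 downbeat P8
bar 2: v0=G3 v1=A4 downbeat M2
bar 3: v0=A3 v1=C4 downbeat m3
bar 4: v0=G3 v1=A4 downbeat M2
bar 5: v0=F3 v1=D4 downbeat M6
bar 6: v0=E3 v1=E4 downbeat P8
  -> R1 @ bar 1 tick 0 v(0, 1): E3/E4 P8 -> F3/F4 P8 similar
  -> R4 @ bar 2 tick 0 v(0, 1): G3/A4 M2 untreated
  -> R4 @ bar 4 tick 0 v(0, 1): G3/A4 M2 untreated

(1, 0, R1, (0, 1))
(2, 0, R4, (0, 1))
(4, 0, R4, (0, 1))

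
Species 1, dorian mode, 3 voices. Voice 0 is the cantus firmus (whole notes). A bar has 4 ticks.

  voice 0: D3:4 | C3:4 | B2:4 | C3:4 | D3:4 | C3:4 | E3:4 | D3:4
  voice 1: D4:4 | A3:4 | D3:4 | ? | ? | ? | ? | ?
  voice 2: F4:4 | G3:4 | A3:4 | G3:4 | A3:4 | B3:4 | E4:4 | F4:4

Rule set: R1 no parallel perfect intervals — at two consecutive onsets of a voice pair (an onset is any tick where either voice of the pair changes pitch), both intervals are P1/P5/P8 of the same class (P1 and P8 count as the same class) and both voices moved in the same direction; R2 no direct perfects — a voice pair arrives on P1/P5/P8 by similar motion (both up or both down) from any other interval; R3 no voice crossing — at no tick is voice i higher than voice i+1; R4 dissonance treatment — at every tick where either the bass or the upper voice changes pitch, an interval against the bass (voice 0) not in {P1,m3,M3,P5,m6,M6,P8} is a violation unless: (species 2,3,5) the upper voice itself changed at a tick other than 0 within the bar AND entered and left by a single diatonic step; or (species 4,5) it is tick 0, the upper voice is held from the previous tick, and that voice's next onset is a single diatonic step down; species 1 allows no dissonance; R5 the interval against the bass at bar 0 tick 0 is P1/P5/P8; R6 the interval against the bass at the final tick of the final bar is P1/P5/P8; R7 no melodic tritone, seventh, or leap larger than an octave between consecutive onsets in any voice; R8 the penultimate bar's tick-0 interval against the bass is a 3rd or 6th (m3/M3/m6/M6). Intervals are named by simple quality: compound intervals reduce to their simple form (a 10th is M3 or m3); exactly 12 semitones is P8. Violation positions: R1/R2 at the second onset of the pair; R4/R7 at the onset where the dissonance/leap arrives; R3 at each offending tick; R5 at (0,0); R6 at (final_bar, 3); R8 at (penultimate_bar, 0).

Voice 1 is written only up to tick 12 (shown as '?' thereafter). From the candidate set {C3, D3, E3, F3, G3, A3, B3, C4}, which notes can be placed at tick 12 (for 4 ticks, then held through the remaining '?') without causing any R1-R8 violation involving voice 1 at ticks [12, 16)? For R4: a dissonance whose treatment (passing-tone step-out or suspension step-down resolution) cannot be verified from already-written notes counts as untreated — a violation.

C3: violates R1
D3: violates R4
E3: legal
F3: violates R4
G3: violates R2
A3: violates R3
B3: violates R3,R4
C4: violates R2,R3,R7

{E3}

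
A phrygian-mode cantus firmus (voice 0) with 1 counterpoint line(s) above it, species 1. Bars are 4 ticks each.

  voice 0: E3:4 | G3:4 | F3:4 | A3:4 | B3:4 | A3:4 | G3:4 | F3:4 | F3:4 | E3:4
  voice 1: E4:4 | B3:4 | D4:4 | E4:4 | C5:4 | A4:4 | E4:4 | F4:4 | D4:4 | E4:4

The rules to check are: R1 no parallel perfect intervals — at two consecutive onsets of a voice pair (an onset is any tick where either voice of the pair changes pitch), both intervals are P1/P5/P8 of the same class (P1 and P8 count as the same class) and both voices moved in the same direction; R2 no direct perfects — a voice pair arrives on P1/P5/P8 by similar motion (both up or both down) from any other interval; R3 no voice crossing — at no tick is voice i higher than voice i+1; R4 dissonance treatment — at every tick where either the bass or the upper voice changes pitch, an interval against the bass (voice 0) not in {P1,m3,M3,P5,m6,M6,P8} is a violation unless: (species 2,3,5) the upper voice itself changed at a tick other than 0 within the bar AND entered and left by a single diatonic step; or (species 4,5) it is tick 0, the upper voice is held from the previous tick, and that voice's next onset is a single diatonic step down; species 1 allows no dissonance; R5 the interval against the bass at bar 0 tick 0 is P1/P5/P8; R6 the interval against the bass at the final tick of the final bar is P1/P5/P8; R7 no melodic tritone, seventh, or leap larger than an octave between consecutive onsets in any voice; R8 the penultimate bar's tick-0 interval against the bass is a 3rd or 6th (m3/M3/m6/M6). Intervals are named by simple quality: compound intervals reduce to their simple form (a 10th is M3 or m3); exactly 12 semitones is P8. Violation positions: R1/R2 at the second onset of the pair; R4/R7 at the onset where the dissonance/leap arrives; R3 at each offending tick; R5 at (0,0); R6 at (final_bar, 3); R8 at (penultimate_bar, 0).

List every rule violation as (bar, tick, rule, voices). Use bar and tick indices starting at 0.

bar 0: v0=E3 v1=E4 downbeat P8
bar 1: v0=G3 v1=B3 downbeat M3
bar 2: v0=F3 v1=D4 downbeat M6
bar 3: v0=A3 v1=E4 downbeat P5
bar 4: v0=B3 v1=C5 downbeat m2
bar 5: v0=A3 v1=A4 downbeat P8
bar 6: v0=G3 v1=E4 downbeat M6
bar 7: v0=F3 v1=F4 downbeat P8
bar 8: v0=F3 v1=D4 downbeat M6
bar 9: v0=E3 v1=E4 downbeat P8
  -> R2 @ bar 3 tick 0 v(0, 1): F3/D4 M6 -> A3/E4 P5 similar
  -> R4 @ bar 4 tick 0 v(0, 1): B3/C5 m2 untreated
  -> R2 @ bar 5 tick 0 v(0, 1): B3/C5 m2 -> A3/A4 P8 similar

(3, 0, R2, (0, 1))
(4, 0, R4, (0, 1))
(5, 0, R2, (0, 1))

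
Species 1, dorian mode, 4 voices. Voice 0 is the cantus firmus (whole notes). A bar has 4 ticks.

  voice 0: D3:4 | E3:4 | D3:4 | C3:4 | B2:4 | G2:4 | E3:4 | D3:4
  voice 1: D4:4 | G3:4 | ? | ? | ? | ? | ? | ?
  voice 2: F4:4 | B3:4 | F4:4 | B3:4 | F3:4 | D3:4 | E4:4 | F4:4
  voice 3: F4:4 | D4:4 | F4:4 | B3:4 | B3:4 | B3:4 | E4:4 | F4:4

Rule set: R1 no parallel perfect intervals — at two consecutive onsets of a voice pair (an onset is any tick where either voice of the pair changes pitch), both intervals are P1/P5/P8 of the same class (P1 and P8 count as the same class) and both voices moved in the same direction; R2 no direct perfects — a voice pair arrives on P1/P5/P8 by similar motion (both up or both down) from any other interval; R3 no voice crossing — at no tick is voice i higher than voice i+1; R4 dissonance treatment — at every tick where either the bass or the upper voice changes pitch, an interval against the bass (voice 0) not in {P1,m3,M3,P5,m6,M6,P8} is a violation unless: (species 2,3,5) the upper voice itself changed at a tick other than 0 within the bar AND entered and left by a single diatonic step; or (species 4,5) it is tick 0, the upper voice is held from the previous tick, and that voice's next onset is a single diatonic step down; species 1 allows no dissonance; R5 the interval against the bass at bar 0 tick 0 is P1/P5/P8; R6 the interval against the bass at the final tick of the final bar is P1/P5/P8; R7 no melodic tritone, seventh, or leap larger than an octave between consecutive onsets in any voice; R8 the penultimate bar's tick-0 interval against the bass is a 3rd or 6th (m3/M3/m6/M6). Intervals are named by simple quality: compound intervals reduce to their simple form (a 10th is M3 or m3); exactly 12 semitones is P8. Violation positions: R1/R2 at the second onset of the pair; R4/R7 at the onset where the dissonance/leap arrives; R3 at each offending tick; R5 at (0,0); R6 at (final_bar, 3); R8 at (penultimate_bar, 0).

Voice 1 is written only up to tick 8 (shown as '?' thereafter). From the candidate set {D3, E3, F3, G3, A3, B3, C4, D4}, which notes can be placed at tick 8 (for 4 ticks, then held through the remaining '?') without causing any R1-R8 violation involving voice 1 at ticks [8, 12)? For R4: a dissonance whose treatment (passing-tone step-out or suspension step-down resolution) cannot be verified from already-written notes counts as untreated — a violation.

D3: violates R2
E3: violates R4
F3: legal
G3: violates R4
A3: legal
B3: legal
C4: violates R4
D4: legal

{A3, B3, D4, F3}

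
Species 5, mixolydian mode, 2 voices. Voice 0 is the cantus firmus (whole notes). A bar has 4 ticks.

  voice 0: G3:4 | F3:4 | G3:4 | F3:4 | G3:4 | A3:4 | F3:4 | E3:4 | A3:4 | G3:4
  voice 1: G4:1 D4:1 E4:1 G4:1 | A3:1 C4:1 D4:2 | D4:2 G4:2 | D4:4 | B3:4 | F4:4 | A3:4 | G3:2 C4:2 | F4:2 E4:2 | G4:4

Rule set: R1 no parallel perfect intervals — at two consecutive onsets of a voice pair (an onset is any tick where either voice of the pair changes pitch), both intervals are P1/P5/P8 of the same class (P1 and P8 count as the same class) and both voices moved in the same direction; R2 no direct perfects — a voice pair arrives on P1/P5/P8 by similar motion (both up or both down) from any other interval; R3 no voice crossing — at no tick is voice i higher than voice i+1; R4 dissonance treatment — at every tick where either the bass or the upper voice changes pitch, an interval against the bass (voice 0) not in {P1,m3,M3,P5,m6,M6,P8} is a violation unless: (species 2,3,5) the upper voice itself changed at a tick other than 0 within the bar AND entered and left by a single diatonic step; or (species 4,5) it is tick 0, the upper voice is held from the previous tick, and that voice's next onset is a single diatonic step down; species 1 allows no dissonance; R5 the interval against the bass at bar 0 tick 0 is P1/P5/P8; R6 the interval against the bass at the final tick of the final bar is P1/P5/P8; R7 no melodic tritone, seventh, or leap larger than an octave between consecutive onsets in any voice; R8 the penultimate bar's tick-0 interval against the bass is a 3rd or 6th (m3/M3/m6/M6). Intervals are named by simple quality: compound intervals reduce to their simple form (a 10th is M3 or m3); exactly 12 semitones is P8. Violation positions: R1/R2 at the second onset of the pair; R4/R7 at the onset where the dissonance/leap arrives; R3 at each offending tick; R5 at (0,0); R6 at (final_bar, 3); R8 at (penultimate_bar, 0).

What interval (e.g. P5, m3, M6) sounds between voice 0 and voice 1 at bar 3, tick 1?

M6

voice 0=F3 voice 1=D4 -> M6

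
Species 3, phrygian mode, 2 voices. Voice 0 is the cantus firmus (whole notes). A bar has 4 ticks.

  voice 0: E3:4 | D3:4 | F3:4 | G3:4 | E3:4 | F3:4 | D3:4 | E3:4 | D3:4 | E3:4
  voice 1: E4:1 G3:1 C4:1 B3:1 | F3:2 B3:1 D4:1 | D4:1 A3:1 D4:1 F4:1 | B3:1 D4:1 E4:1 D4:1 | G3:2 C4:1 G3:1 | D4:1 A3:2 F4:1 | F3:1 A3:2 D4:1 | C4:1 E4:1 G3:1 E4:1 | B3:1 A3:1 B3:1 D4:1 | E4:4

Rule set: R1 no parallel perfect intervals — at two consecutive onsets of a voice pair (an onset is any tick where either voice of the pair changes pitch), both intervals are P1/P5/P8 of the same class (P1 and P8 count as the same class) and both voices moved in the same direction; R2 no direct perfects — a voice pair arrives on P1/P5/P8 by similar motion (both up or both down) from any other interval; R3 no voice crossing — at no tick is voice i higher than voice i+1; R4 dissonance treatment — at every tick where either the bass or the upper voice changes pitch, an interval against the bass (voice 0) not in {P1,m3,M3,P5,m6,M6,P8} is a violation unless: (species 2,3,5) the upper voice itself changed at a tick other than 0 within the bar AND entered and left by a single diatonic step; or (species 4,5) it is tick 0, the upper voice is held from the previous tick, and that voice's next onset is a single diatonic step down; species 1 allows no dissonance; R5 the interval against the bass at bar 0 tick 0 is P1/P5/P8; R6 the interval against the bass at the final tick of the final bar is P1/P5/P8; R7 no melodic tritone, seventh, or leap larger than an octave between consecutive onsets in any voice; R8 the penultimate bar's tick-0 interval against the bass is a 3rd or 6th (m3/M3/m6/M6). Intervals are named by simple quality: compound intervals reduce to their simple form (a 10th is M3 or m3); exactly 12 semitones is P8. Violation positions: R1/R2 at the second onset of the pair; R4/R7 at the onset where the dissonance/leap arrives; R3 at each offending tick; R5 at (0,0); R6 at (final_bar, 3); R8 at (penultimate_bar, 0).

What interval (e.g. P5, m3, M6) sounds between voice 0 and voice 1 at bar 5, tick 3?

P8

voice 0=F3 voice 1=F4 -> P8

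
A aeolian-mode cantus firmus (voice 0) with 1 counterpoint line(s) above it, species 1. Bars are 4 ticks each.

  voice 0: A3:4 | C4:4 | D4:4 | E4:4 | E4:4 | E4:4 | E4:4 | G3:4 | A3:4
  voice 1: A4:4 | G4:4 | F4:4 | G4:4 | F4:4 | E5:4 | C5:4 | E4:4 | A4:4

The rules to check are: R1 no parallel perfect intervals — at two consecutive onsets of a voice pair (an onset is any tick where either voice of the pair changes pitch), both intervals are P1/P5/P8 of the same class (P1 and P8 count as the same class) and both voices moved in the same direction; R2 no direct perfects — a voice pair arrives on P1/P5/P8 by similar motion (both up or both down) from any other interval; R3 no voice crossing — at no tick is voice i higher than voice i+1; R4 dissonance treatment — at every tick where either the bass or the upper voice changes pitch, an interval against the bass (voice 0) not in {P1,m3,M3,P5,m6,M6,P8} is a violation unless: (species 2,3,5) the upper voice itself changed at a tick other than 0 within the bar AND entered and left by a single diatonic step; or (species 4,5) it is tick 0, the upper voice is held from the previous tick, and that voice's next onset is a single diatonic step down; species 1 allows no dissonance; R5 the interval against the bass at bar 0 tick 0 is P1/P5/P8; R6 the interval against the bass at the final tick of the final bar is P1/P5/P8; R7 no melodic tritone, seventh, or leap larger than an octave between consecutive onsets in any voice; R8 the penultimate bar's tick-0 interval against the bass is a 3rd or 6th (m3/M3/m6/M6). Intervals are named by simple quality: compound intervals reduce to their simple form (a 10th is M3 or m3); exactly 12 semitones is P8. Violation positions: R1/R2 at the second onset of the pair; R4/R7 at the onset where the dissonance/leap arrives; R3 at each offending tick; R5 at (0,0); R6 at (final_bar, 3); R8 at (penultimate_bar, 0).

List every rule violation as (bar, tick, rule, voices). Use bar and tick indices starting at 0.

bar 0: v0=A3 v1=A4 downbeat P8
bar 1: v0=C4 v1=G4 downbeat P5
bar 2: v0=D4 v1=F4 downbeat m3
bar 3: v0=E4 v1=G4 downbeat m3
bar 4: v0=E4 v1=F4 downbeat m2
bar 5: v0=E4 v1=E5 downbeat P8
bar 6: v0=E4 v1=C5 downbeat m6
bar 7: v0=G3 v1=E4 downbeat M6
bar 8: v0=A3 v1=A4 downbeat P8
  -> R4 @ bar 4 tick 0 v(0, 1): E4/F4 m2 untreated
  -> R7 @ bar 5 tick 0 v(1,): F4->E5 leap 11st
  -> R2 @ bar 8 tick 0 v(0, 1): G3/E4 M6 -> A3/A4 P8 similar

(4, 0, R4, (0, 1))
(5, 0, R7, (1,))
(8, 0, R2, (0, 1))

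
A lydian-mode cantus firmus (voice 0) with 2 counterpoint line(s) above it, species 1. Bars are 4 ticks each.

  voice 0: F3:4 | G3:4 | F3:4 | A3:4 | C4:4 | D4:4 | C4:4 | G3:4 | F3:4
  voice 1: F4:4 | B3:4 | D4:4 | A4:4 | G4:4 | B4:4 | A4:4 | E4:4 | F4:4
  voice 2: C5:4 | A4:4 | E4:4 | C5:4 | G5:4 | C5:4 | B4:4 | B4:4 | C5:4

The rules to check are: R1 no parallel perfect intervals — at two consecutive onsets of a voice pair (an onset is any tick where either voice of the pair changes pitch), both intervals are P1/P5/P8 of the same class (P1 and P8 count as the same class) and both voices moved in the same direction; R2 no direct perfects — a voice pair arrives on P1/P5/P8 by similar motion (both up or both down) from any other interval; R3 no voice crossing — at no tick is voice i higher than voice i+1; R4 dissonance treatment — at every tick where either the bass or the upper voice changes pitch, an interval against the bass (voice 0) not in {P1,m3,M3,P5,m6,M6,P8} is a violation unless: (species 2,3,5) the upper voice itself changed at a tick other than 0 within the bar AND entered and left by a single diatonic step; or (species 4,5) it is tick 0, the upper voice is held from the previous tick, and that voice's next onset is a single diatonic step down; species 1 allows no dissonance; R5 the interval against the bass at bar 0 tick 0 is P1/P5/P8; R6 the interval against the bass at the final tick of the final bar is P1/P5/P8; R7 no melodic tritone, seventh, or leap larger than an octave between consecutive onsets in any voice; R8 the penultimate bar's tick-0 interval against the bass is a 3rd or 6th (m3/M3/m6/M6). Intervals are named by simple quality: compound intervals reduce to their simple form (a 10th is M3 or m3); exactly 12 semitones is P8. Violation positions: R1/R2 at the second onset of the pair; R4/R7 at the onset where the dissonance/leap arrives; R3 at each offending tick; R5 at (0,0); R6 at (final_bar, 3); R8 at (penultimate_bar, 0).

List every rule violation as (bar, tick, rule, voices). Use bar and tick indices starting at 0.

(1, 0, R4, (0, 2))
(1, 0, R7, (1,))
(2, 0, R4, (0, 2))
(3, 0, R2, (0, 1))
(4, 0, R2, (0, 2))
(5, 0, R4, (0, 2))
(6, 0, R4, (0, 2))
(8, 0, R1, (1, 2))

bar 0: v0=F3 v1=F4 v2=C5 downbeat P5
bar 1: v0=G3 v1=B3 v2=A4 downbeat M2
bar 2: v0=F3 v1=D4 v2=E4 downbeat M7
bar 3: v0=A3 v1=A4 v2=C5 downbeat m3
bar 4: v0=C4 v1=G4 v2=G5 downbeat P5
bar 5: v0=D4 v1=B4 v2=C5 downbeat m7
bar 6: v0=C4 v1=A4 v2=B4 downbeat M7
bar 7: v0=G3 v1=E4 v2=B4 downbeat M3
bar 8: v0=F3 v1=F4 v2=C5 downbeat P5
  -> R4 @ bar 1 tick 0 v(0, 2): G3/A4 M2 untreated
  -> R7 @ bar 1 tick 0 v(1,): F4->B3 leap 6st
  -> R4 @ bar 2 tick 0 v(0, 2): F3/E4 M7 untreated
  -> R2 @ bar 3 tick 0 v(0, 1): F3/D4 M6 -> A3/A4 P8 similar
  -> R2 @ bar 4 tick 0 v(0, 2): A3/C5 m3 -> C4/G5 P5 similar
  -> R4 @ bar 5 tick 0 v(0, 2): D4/C5 m7 untreated
  -> R4 @ bar 6 tick 0 v(0, 2): C4/B4 M7 untreated
  -> R1 @ bar 8 tick 0 v(1, 2): E4/B4 P5 -> F4/C5 P5 similar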